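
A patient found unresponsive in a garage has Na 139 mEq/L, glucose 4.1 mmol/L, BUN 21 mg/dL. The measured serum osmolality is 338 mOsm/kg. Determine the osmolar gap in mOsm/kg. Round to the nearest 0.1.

48.4 mOsm/kg

Calculated osmolality = 2·Na + glucose + BUN/2.8
= 2·139 + 4.1 + 21/2.8
= 278 + 4.10 + 7.50
= 289.6 mOsm/kg ≈ 289.6 mOsm/kg
Osmolar gap = measured − calculated = 338 − 289.6 = 48.4 mOsm/kg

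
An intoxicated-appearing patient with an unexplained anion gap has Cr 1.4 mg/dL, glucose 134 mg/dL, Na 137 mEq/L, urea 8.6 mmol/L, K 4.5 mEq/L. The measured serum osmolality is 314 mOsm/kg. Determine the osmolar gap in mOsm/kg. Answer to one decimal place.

24.0 mOsm/kg

Calculated osmolality = 2·Na + glucose/18 + urea
= 2·137 + 134/18 + 8.6
= 274 + 7.44 + 8.60
= 290.04 mOsm/kg ≈ 290.0 mOsm/kg
Osmolar gap = measured − calculated = 314 − 290.0 = 24.0 mOsm/kg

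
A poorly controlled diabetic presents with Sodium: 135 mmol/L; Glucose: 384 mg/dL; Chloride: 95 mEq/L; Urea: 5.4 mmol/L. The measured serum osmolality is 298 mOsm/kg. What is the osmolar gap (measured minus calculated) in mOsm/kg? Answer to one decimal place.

Calculated osmolality = 2·Na + glucose/18 + urea
= 2·135 + 384/18 + 5.4
= 270 + 21.33 + 5.40
= 296.73 mOsm/kg ≈ 296.7 mOsm/kg
Osmolar gap = measured − calculated = 298 − 296.7 = 1.3 mOsm/kg

1.3 mOsm/kg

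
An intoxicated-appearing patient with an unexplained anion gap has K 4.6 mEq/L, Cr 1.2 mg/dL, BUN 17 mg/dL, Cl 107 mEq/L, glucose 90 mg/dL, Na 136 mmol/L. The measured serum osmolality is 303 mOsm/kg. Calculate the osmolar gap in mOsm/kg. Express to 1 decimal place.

19.9 mOsm/kg

Calculated osmolality = 2·Na + glucose/18 + BUN/2.8
= 2·136 + 90/18 + 17/2.8
= 272 + 5 + 6.07
= 283.07 mOsm/kg ≈ 283.1 mOsm/kg
Osmolar gap = measured − calculated = 303 − 283.1 = 19.9 mOsm/kg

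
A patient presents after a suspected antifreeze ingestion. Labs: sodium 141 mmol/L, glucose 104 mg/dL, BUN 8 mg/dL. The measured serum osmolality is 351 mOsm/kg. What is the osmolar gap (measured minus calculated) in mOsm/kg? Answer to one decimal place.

60.4 mOsm/kg

Calculated osmolality = 2·Na + glucose/18 + BUN/2.8
= 2·141 + 104/18 + 8/2.8
= 282 + 5.78 + 2.86
= 290.64 mOsm/kg ≈ 290.6 mOsm/kg
Osmolar gap = measured − calculated = 351 − 290.6 = 60.4 mOsm/kg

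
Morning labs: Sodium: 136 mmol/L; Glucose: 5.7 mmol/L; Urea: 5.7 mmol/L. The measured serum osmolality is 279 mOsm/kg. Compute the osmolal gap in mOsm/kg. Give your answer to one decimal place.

-4.4 mOsm/kg

Calculated osmolality = 2·Na + glucose + urea
= 2·136 + 5.7 + 5.7
= 272 + 5.70 + 5.70
= 283.4 mOsm/kg ≈ 283.4 mOsm/kg
Osmolar gap = measured − calculated = 279 − 283.4 = -4.4 mOsm/kg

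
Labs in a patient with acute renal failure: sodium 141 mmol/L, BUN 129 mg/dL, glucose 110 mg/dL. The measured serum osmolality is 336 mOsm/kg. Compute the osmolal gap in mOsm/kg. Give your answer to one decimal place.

1.8 mOsm/kg

Calculated osmolality = 2·Na + glucose/18 + BUN/2.8
= 2·141 + 110/18 + 129/2.8
= 282 + 6.11 + 46.07
= 334.18 mOsm/kg ≈ 334.2 mOsm/kg
Osmolar gap = measured − calculated = 336 − 334.2 = 1.8 mOsm/kg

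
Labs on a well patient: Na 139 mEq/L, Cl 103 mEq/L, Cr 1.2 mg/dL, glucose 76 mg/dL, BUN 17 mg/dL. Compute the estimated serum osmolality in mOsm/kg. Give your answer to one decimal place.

288.3 mOsm/kg

Calculated osmolality = 2·Na + glucose/18 + BUN/2.8
= 2·139 + 76/18 + 17/2.8
= 278 + 4.22 + 6.07
= 288.29 mOsm/kg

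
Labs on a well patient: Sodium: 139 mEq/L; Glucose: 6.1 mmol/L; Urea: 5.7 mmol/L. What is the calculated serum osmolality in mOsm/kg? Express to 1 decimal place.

289.8 mOsm/kg

Calculated osmolality = 2·Na + glucose + urea
= 2·139 + 6.1 + 5.7
= 278 + 6.10 + 5.70
= 289.8 mOsm/kg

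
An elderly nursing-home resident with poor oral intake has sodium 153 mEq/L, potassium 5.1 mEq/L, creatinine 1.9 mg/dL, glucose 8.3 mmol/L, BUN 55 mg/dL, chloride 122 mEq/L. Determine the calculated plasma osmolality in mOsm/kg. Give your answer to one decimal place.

Calculated osmolality = 2·Na + glucose + BUN/2.8
= 2·153 + 8.3 + 55/2.8
= 306 + 8.30 + 19.64
= 333.94 mOsm/kg

333.9 mOsm/kg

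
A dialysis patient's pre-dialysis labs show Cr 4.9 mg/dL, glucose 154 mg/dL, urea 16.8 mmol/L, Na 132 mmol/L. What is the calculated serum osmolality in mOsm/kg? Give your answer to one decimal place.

289.4 mOsm/kg

Calculated osmolality = 2·Na + glucose/18 + urea
= 2·132 + 154/18 + 16.8
= 264 + 8.56 + 16.80
= 289.36 mOsm/kg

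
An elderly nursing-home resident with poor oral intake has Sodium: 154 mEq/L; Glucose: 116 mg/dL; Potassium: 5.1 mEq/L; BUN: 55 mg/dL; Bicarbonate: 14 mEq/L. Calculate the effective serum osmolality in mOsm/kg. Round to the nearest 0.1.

Effective osmolality excludes urea (freely permeant across cell membranes):
2·Na + glucose/18
= 2·154 + 116/18
= 308 + 6.44
= 314.44 mOsm/kg

314.4 mOsm/kg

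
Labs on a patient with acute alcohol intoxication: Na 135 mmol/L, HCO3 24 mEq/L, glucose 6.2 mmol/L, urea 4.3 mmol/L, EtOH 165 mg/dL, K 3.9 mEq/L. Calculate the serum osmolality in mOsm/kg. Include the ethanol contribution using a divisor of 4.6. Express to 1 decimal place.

316.4 mOsm/kg

Calculated osmolality = 2·Na + glucose + urea + ethanol/4.6
= 2·135 + 6.2 + 4.3 + 165/4.6
= 270 + 6.20 + 4.30 + 35.87
= 316.37 mOsm/kg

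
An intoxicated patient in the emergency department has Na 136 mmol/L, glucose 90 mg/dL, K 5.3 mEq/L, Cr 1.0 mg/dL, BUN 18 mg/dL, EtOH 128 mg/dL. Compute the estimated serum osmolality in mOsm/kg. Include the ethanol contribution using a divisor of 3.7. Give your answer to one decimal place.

Calculated osmolality = 2·Na + glucose/18 + BUN/2.8 + ethanol/3.7
= 2·136 + 90/18 + 18/2.8 + 128/3.7
= 272 + 5 + 6.43 + 34.59
= 318.02 mOsm/kg

318.0 mOsm/kg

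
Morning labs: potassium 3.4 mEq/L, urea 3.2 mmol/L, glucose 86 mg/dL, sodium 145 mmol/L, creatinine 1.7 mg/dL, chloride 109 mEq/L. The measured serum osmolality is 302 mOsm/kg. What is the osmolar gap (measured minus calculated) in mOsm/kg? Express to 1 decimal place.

4.0 mOsm/kg

Calculated osmolality = 2·Na + glucose/18 + urea
= 2·145 + 86/18 + 3.2
= 290 + 4.78 + 3.20
= 297.98 mOsm/kg ≈ 298.0 mOsm/kg
Osmolar gap = measured − calculated = 302 − 298.0 = 4.0 mOsm/kg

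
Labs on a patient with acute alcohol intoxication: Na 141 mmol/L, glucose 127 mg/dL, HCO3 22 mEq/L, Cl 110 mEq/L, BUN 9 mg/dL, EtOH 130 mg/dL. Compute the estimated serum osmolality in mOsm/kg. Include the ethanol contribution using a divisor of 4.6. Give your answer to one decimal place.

Calculated osmolality = 2·Na + glucose/18 + BUN/2.8 + ethanol/4.6
= 2·141 + 127/18 + 9/2.8 + 130/4.6
= 282 + 7.06 + 3.21 + 28.26
= 320.53 mOsm/kg

320.5 mOsm/kg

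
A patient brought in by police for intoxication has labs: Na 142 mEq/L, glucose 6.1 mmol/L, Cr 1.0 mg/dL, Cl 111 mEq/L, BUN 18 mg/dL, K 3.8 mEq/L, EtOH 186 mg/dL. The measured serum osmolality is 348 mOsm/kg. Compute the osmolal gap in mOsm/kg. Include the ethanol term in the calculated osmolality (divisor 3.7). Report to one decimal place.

Calculated osmolality = 2·Na + glucose + BUN/2.8 + ethanol/3.7
= 2·142 + 6.1 + 18/2.8 + 186/3.7
= 284 + 6.10 + 6.43 + 50.27
= 346.8 mOsm/kg ≈ 346.8 mOsm/kg
Osmolar gap = measured − calculated = 348 − 346.8 = 1.2 mOsm/kg

1.2 mOsm/kg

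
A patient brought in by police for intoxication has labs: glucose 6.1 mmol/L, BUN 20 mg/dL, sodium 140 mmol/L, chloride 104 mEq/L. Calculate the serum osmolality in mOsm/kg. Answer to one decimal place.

293.2 mOsm/kg

Calculated osmolality = 2·Na + glucose + BUN/2.8
= 2·140 + 6.1 + 20/2.8
= 280 + 6.10 + 7.14
= 293.24 mOsm/kg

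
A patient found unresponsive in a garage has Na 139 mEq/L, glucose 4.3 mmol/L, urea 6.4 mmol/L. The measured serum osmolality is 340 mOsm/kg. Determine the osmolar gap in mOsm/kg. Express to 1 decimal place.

Calculated osmolality = 2·Na + glucose + urea
= 2·139 + 4.3 + 6.4
= 278 + 4.30 + 6.40
= 288.7 mOsm/kg ≈ 288.7 mOsm/kg
Osmolar gap = measured − calculated = 340 − 288.7 = 51.3 mOsm/kg

51.3 mOsm/kg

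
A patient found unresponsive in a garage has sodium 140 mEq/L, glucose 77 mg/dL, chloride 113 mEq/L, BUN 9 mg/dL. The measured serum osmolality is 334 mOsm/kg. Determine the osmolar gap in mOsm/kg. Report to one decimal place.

Calculated osmolality = 2·Na + glucose/18 + BUN/2.8
= 2·140 + 77/18 + 9/2.8
= 280 + 4.28 + 3.21
= 287.49 mOsm/kg ≈ 287.5 mOsm/kg
Osmolar gap = measured − calculated = 334 − 287.5 = 46.5 mOsm/kg

46.5 mOsm/kg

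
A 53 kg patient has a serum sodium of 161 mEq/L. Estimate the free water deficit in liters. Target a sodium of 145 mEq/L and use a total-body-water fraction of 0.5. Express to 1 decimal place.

2.9 L

TBW = 0.5 · 53 = 26.5 L
Free water deficit = TBW · (Na/145 − 1)
= 26.5 · (161/145 − 1)
= 26.5 · 0.1103
= 2.92 L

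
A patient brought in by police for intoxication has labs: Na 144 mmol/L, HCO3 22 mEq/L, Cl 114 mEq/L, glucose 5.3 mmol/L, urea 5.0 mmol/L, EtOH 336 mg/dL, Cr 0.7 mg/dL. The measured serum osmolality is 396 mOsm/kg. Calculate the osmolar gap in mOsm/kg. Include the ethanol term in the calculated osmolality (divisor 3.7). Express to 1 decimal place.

6.9 mOsm/kg

Calculated osmolality = 2·Na + glucose + urea + ethanol/3.7
= 2·144 + 5.3 + 5 + 336/3.7
= 288 + 5.30 + 5 + 90.81
= 389.11 mOsm/kg ≈ 389.1 mOsm/kg
Osmolar gap = measured − calculated = 396 − 389.1 = 6.9 mOsm/kg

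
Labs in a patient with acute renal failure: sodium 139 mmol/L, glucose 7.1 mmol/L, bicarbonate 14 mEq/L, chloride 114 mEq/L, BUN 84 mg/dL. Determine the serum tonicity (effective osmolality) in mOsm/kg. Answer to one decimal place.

285.1 mOsm/kg

Effective osmolality excludes urea (freely permeant across cell membranes):
2·Na + glucose
= 2·139 + 7.1
= 278 + 7.1
= 285.1 mOsm/kg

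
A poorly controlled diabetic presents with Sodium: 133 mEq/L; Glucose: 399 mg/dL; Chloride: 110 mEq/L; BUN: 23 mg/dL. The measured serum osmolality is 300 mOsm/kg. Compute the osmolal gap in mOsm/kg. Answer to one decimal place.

3.6 mOsm/kg

Calculated osmolality = 2·Na + glucose/18 + BUN/2.8
= 2·133 + 399/18 + 23/2.8
= 266 + 22.17 + 8.21
= 296.38 mOsm/kg ≈ 296.4 mOsm/kg
Osmolar gap = measured − calculated = 300 − 296.4 = 3.6 mOsm/kg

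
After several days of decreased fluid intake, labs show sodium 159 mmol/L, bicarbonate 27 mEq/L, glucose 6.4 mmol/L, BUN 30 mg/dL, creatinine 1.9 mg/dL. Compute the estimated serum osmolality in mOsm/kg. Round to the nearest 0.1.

335.1 mOsm/kg

Calculated osmolality = 2·Na + glucose + BUN/2.8
= 2·159 + 6.4 + 30/2.8
= 318 + 6.40 + 10.71
= 335.11 mOsm/kg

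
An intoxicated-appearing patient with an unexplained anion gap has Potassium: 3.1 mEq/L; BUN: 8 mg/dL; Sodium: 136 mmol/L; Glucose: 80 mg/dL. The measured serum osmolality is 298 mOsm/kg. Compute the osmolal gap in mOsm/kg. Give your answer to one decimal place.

Calculated osmolality = 2·Na + glucose/18 + BUN/2.8
= 2·136 + 80/18 + 8/2.8
= 272 + 4.44 + 2.86
= 279.3 mOsm/kg ≈ 279.3 mOsm/kg
Osmolar gap = measured − calculated = 298 − 279.3 = 18.7 mOsm/kg

18.7 mOsm/kg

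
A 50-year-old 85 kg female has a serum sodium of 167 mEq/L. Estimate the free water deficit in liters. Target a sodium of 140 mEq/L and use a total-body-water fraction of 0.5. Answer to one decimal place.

TBW = 0.5 · 85 = 42.5 L
Free water deficit = TBW · (Na/140 − 1)
= 42.5 · (167/140 − 1)
= 42.5 · 0.1929
= 8.2 L

8.2 L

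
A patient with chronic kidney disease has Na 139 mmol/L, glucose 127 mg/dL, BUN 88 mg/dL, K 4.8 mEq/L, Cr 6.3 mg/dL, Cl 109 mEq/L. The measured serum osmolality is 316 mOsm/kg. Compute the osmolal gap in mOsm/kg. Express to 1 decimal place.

Calculated osmolality = 2·Na + glucose/18 + BUN/2.8
= 2·139 + 127/18 + 88/2.8
= 278 + 7.06 + 31.43
= 316.49 mOsm/kg ≈ 316.5 mOsm/kg
Osmolar gap = measured − calculated = 316 − 316.5 = -0.5 mOsm/kg

-0.5 mOsm/kg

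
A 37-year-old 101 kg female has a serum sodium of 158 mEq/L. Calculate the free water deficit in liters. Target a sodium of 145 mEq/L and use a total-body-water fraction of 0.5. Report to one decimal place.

TBW = 0.5 · 101 = 50.5 L
Free water deficit = TBW · (Na/145 − 1)
= 50.5 · (158/145 − 1)
= 50.5 · 0.0897
= 4.53 L

4.5 L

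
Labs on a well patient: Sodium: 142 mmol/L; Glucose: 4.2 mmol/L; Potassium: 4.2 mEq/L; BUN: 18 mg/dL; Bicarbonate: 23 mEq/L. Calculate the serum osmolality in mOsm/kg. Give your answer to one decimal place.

294.6 mOsm/kg

Calculated osmolality = 2·Na + glucose + BUN/2.8
= 2·142 + 4.2 + 18/2.8
= 284 + 4.20 + 6.43
= 294.63 mOsm/kg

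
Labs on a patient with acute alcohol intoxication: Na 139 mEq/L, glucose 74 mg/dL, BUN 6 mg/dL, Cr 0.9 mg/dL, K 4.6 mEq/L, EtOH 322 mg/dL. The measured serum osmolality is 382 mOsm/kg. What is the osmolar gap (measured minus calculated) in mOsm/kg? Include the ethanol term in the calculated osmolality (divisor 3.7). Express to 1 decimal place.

Calculated osmolality = 2·Na + glucose/18 + BUN/2.8 + ethanol/3.7
= 2·139 + 74/18 + 6/2.8 + 322/3.7
= 278 + 4.11 + 2.14 + 87.03
= 371.28 mOsm/kg ≈ 371.3 mOsm/kg
Osmolar gap = measured − calculated = 382 − 371.3 = 10.7 mOsm/kg

10.7 mOsm/kg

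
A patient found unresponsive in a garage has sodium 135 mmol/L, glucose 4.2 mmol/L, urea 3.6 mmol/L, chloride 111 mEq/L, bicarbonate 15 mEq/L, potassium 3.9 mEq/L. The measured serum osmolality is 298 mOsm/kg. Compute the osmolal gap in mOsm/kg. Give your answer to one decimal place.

20.2 mOsm/kg

Calculated osmolality = 2·Na + glucose + urea
= 2·135 + 4.2 + 3.6
= 270 + 4.20 + 3.60
= 277.8 mOsm/kg ≈ 277.8 mOsm/kg
Osmolar gap = measured − calculated = 298 − 277.8 = 20.2 mOsm/kg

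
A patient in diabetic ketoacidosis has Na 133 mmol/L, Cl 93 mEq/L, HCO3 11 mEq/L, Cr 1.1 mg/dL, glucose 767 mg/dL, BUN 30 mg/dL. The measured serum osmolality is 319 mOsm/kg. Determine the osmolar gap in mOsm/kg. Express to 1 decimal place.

-0.3 mOsm/kg

Calculated osmolality = 2·Na + glucose/18 + BUN/2.8
= 2·133 + 767/18 + 30/2.8
= 266 + 42.61 + 10.71
= 319.32 mOsm/kg ≈ 319.3 mOsm/kg
Osmolar gap = measured − calculated = 319 − 319.3 = -0.3 mOsm/kg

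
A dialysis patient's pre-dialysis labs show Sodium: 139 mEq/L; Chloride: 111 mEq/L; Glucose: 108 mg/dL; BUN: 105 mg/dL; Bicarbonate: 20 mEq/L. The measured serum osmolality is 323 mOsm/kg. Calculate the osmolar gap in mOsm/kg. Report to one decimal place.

Calculated osmolality = 2·Na + glucose/18 + BUN/2.8
= 2·139 + 108/18 + 105/2.8
= 278 + 6 + 37.50
= 321.5 mOsm/kg ≈ 321.5 mOsm/kg
Osmolar gap = measured − calculated = 323 − 321.5 = 1.5 mOsm/kg

1.5 mOsm/kg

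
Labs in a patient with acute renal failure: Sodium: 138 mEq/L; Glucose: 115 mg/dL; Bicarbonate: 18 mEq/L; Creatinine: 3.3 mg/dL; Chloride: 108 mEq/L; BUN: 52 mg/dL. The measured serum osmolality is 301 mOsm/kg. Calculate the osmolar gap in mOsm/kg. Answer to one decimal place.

0.0 mOsm/kg

Calculated osmolality = 2·Na + glucose/18 + BUN/2.8
= 2·138 + 115/18 + 52/2.8
= 276 + 6.39 + 18.57
= 300.96 mOsm/kg ≈ 301.0 mOsm/kg
Osmolar gap = measured − calculated = 301 − 301.0 = 0.0 mOsm/kg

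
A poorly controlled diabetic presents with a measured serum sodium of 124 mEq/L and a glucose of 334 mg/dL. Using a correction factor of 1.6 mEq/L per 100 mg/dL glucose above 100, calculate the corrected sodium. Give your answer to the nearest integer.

Corrected Na = measured Na + 1.6 · (glucose − 100)/100
= 124 + 1.6 · (334 − 100)/100
= 124 + 3.7
= 127.7 mEq/L

128 mEq/L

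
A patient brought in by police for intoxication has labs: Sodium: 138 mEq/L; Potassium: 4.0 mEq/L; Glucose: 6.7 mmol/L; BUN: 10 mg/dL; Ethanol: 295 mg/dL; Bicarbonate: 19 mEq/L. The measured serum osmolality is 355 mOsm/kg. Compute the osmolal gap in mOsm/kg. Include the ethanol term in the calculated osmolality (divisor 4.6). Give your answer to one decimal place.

Calculated osmolality = 2·Na + glucose + BUN/2.8 + ethanol/4.6
= 2·138 + 6.7 + 10/2.8 + 295/4.6
= 276 + 6.70 + 3.57 + 64.13
= 350.4 mOsm/kg ≈ 350.4 mOsm/kg
Osmolar gap = measured − calculated = 355 − 350.4 = 4.6 mOsm/kg

4.6 mOsm/kg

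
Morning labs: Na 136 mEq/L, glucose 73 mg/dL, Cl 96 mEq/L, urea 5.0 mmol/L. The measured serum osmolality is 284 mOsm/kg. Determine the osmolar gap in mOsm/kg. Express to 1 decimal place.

2.9 mOsm/kg

Calculated osmolality = 2·Na + glucose/18 + urea
= 2·136 + 73/18 + 5
= 272 + 4.06 + 5
= 281.06 mOsm/kg ≈ 281.1 mOsm/kg
Osmolar gap = measured − calculated = 284 − 281.1 = 2.9 mOsm/kg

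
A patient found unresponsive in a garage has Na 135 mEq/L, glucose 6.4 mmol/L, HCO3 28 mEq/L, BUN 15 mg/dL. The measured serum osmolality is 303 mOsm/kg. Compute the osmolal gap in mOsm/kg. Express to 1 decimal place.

21.2 mOsm/kg

Calculated osmolality = 2·Na + glucose + BUN/2.8
= 2·135 + 6.4 + 15/2.8
= 270 + 6.40 + 5.36
= 281.76 mOsm/kg ≈ 281.8 mOsm/kg
Osmolar gap = measured − calculated = 303 − 281.8 = 21.2 mOsm/kg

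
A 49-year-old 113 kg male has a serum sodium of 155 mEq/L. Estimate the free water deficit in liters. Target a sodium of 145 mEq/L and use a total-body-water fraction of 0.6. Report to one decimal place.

TBW = 0.6 · 113 = 67.8 L
Free water deficit = TBW · (Na/145 − 1)
= 67.8 · (155/145 − 1)
= 67.8 · 0.069
= 4.68 L

4.7 L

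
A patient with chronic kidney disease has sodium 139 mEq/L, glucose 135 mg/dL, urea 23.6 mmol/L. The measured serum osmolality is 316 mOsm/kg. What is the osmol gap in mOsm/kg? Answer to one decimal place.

Calculated osmolality = 2·Na + glucose/18 + urea
= 2·139 + 135/18 + 23.6
= 278 + 7.50 + 23.60
= 309.1 mOsm/kg ≈ 309.1 mOsm/kg
Osmolar gap = measured − calculated = 316 − 309.1 = 6.9 mOsm/kg

6.9 mOsm/kg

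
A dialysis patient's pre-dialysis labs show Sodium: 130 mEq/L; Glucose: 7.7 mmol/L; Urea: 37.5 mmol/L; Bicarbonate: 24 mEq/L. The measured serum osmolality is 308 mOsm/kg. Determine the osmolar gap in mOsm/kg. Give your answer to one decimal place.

Calculated osmolality = 2·Na + glucose + urea
= 2·130 + 7.7 + 37.5
= 260 + 7.70 + 37.50
= 305.2 mOsm/kg ≈ 305.2 mOsm/kg
Osmolar gap = measured − calculated = 308 − 305.2 = 2.8 mOsm/kg

2.8 mOsm/kg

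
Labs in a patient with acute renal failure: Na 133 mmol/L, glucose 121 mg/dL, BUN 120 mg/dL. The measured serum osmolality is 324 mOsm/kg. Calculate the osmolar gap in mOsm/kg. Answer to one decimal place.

Calculated osmolality = 2·Na + glucose/18 + BUN/2.8
= 2·133 + 121/18 + 120/2.8
= 266 + 6.72 + 42.86
= 315.58 mOsm/kg ≈ 315.6 mOsm/kg
Osmolar gap = measured − calculated = 324 − 315.6 = 8.4 mOsm/kg

8.4 mOsm/kg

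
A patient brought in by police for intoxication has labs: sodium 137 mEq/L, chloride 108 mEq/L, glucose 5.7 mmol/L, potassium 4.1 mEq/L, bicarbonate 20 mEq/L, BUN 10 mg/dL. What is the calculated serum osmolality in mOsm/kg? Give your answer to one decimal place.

Calculated osmolality = 2·Na + glucose + BUN/2.8
= 2·137 + 5.7 + 10/2.8
= 274 + 5.70 + 3.57
= 283.27 mOsm/kg

283.3 mOsm/kg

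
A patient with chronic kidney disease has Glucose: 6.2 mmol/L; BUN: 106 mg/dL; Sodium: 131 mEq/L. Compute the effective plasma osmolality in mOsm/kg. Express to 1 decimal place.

Effective osmolality excludes urea (freely permeant across cell membranes):
2·Na + glucose
= 2·131 + 6.2
= 262 + 6.2
= 268.2 mOsm/kg

268.2 mOsm/kg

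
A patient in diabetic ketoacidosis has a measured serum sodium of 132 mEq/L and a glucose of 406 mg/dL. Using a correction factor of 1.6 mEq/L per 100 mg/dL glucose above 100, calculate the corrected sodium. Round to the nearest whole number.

137 mEq/L

Corrected Na = measured Na + 1.6 · (glucose − 100)/100
= 132 + 1.6 · (406 − 100)/100
= 132 + 4.9
= 136.9 mEq/L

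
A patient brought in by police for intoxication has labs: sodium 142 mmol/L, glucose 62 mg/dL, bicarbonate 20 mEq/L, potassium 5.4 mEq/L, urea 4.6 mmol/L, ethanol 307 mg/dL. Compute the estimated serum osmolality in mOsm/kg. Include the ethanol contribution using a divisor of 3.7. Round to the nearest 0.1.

Calculated osmolality = 2·Na + glucose/18 + urea + ethanol/3.7
= 2·142 + 62/18 + 4.6 + 307/3.7
= 284 + 3.44 + 4.60 + 82.97
= 375.01 mOsm/kg

375.0 mOsm/kg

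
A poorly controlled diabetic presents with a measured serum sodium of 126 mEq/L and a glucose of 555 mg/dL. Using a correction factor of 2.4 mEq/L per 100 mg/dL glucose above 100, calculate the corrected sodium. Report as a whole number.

137 mEq/L

Corrected Na = measured Na + 2.4 · (glucose − 100)/100
= 126 + 2.4 · (555 − 100)/100
= 126 + 10.9
= 136.9 mEq/L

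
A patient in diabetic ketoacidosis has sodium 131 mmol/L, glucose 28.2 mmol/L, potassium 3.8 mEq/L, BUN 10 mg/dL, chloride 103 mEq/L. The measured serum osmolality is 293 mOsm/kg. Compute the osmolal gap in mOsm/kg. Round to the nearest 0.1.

Calculated osmolality = 2·Na + glucose + BUN/2.8
= 2·131 + 28.2 + 10/2.8
= 262 + 28.20 + 3.57
= 293.77 mOsm/kg ≈ 293.8 mOsm/kg
Osmolar gap = measured − calculated = 293 − 293.8 = -0.8 mOsm/kg

-0.8 mOsm/kg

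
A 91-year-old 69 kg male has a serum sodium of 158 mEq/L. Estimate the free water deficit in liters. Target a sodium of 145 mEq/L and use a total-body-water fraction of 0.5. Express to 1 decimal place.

TBW = 0.5 · 69 = 34.5 L
Free water deficit = TBW · (Na/145 − 1)
= 34.5 · (158/145 − 1)
= 34.5 · 0.0897
= 3.09 L

3.1 L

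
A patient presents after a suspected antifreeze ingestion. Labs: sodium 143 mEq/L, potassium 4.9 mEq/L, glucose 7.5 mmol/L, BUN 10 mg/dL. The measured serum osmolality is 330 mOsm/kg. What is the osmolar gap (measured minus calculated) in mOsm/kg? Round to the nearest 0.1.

32.9 mOsm/kg

Calculated osmolality = 2·Na + glucose + BUN/2.8
= 2·143 + 7.5 + 10/2.8
= 286 + 7.50 + 3.57
= 297.07 mOsm/kg ≈ 297.1 mOsm/kg
Osmolar gap = measured − calculated = 330 − 297.1 = 32.9 mOsm/kg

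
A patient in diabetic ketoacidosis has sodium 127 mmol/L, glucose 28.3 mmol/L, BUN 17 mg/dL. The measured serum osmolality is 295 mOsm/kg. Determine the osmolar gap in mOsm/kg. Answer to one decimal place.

6.6 mOsm/kg

Calculated osmolality = 2·Na + glucose + BUN/2.8
= 2·127 + 28.3 + 17/2.8
= 254 + 28.30 + 6.07
= 288.37 mOsm/kg ≈ 288.4 mOsm/kg
Osmolar gap = measured − calculated = 295 − 288.4 = 6.6 mOsm/kg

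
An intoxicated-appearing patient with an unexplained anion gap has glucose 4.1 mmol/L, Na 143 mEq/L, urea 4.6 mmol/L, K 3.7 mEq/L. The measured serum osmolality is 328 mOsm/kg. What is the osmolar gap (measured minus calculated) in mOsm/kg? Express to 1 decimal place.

Calculated osmolality = 2·Na + glucose + urea
= 2·143 + 4.1 + 4.6
= 286 + 4.10 + 4.60
= 294.7 mOsm/kg ≈ 294.7 mOsm/kg
Osmolar gap = measured − calculated = 328 − 294.7 = 33.3 mOsm/kg

33.3 mOsm/kg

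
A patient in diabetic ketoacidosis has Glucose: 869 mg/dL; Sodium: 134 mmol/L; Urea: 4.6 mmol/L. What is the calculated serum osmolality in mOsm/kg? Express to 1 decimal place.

320.9 mOsm/kg

Calculated osmolality = 2·Na + glucose/18 + urea
= 2·134 + 869/18 + 4.6
= 268 + 48.28 + 4.60
= 320.88 mOsm/kg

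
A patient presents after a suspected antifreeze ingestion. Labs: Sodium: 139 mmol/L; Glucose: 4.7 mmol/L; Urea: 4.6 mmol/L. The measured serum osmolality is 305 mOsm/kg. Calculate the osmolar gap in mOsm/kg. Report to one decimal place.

17.7 mOsm/kg

Calculated osmolality = 2·Na + glucose + urea
= 2·139 + 4.7 + 4.6
= 278 + 4.70 + 4.60
= 287.3 mOsm/kg ≈ 287.3 mOsm/kg
Osmolar gap = measured − calculated = 305 − 287.3 = 17.7 mOsm/kg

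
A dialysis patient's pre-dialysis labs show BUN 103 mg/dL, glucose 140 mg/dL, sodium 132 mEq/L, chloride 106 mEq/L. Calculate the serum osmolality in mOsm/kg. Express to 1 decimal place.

Calculated osmolality = 2·Na + glucose/18 + BUN/2.8
= 2·132 + 140/18 + 103/2.8
= 264 + 7.78 + 36.79
= 308.57 mOsm/kg

308.6 mOsm/kg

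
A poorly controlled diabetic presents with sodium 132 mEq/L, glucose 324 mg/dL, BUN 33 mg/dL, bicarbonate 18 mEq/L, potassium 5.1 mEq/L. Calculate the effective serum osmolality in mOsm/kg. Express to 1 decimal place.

Effective osmolality excludes urea (freely permeant across cell membranes):
2·Na + glucose/18
= 2·132 + 324/18
= 264 + 18
= 282 mOsm/kg

282.0 mOsm/kg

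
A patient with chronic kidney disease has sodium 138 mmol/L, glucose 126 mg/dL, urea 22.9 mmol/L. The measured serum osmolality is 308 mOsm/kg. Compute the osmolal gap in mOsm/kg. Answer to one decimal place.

2.1 mOsm/kg

Calculated osmolality = 2·Na + glucose/18 + urea
= 2·138 + 126/18 + 22.9
= 276 + 7 + 22.90
= 305.9 mOsm/kg ≈ 305.9 mOsm/kg
Osmolar gap = measured − calculated = 308 − 305.9 = 2.1 mOsm/kg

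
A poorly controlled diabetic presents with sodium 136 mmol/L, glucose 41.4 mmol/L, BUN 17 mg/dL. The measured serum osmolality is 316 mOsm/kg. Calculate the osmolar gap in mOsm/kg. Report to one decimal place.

Calculated osmolality = 2·Na + glucose + BUN/2.8
= 2·136 + 41.4 + 17/2.8
= 272 + 41.40 + 6.07
= 319.47 mOsm/kg ≈ 319.5 mOsm/kg
Osmolar gap = measured − calculated = 316 − 319.5 = -3.5 mOsm/kg

-3.5 mOsm/kg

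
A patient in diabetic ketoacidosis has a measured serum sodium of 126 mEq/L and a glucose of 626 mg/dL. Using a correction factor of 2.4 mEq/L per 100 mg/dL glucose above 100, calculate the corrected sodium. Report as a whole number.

139 mEq/L

Corrected Na = measured Na + 2.4 · (glucose − 100)/100
= 126 + 2.4 · (626 − 100)/100
= 126 + 12.6
= 138.6 mEq/L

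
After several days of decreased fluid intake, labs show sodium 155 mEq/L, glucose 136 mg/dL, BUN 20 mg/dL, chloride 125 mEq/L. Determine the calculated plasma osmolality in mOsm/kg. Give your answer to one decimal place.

324.7 mOsm/kg

Calculated osmolality = 2·Na + glucose/18 + BUN/2.8
= 2·155 + 136/18 + 20/2.8
= 310 + 7.56 + 7.14
= 324.7 mOsm/kg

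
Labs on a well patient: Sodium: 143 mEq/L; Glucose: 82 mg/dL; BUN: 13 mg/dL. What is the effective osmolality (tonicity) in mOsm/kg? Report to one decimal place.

290.6 mOsm/kg

Effective osmolality excludes urea (freely permeant across cell membranes):
2·Na + glucose/18
= 2·143 + 82/18
= 286 + 4.56
= 290.56 mOsm/kg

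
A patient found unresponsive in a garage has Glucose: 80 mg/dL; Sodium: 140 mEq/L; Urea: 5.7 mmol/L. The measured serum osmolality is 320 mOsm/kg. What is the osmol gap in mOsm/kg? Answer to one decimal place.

Calculated osmolality = 2·Na + glucose/18 + urea
= 2·140 + 80/18 + 5.7
= 280 + 4.44 + 5.70
= 290.14 mOsm/kg ≈ 290.1 mOsm/kg
Osmolar gap = measured − calculated = 320 − 290.1 = 29.9 mOsm/kg

29.9 mOsm/kg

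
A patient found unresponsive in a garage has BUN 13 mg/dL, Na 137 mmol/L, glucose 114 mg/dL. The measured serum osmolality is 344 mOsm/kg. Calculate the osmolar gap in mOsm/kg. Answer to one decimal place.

Calculated osmolality = 2·Na + glucose/18 + BUN/2.8
= 2·137 + 114/18 + 13/2.8
= 274 + 6.33 + 4.64
= 284.97 mOsm/kg ≈ 285.0 mOsm/kg
Osmolar gap = measured − calculated = 344 − 285.0 = 59.0 mOsm/kg

59.0 mOsm/kg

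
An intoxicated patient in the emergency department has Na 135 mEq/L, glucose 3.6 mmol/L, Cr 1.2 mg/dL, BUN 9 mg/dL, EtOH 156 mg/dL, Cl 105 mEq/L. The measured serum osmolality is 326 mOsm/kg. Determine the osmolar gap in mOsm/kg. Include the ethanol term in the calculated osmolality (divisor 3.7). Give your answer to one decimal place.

7.0 mOsm/kg

Calculated osmolality = 2·Na + glucose + BUN/2.8 + ethanol/3.7
= 2·135 + 3.6 + 9/2.8 + 156/3.7
= 270 + 3.60 + 3.21 + 42.16
= 318.97 mOsm/kg ≈ 319.0 mOsm/kg
Osmolar gap = measured − calculated = 326 − 319.0 = 7.0 mOsm/kg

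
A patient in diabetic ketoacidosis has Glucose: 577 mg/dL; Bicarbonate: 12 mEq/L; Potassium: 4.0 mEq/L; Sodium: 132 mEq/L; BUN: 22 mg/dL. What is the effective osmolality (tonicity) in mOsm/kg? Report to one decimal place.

296.1 mOsm/kg

Effective osmolality excludes urea (freely permeant across cell membranes):
2·Na + glucose/18
= 2·132 + 577/18
= 264 + 32.06
= 296.06 mOsm/kg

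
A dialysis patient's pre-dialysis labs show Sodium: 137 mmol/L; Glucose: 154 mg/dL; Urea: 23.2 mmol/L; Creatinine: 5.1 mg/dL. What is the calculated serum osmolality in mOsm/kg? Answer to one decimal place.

305.8 mOsm/kg

Calculated osmolality = 2·Na + glucose/18 + urea
= 2·137 + 154/18 + 23.2
= 274 + 8.56 + 23.20
= 305.76 mOsm/kg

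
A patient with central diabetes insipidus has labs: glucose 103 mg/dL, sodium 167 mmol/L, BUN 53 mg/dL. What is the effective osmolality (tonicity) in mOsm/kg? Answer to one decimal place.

Effective osmolality excludes urea (freely permeant across cell membranes):
2·Na + glucose/18
= 2·167 + 103/18
= 334 + 5.72
= 339.72 mOsm/kg

339.7 mOsm/kg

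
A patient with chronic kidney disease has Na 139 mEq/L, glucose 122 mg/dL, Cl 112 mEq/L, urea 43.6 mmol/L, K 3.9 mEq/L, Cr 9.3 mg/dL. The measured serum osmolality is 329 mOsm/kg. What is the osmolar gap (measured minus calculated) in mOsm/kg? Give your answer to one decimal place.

0.6 mOsm/kg

Calculated osmolality = 2·Na + glucose/18 + urea
= 2·139 + 122/18 + 43.6
= 278 + 6.78 + 43.60
= 328.38 mOsm/kg ≈ 328.4 mOsm/kg
Osmolar gap = measured − calculated = 329 − 328.4 = 0.6 mOsm/kg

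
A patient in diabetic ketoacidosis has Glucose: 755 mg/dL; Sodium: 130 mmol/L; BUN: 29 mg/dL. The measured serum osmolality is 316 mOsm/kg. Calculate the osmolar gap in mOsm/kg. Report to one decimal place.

Calculated osmolality = 2·Na + glucose/18 + BUN/2.8
= 2·130 + 755/18 + 29/2.8
= 260 + 41.94 + 10.36
= 312.3 mOsm/kg ≈ 312.3 mOsm/kg
Osmolar gap = measured − calculated = 316 − 312.3 = 3.7 mOsm/kg

3.7 mOsm/kg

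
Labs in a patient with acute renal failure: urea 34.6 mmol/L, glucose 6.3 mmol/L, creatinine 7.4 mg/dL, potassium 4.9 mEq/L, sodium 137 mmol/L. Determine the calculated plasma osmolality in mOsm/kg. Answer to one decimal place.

314.9 mOsm/kg

Calculated osmolality = 2·Na + glucose + urea
= 2·137 + 6.3 + 34.6
= 274 + 6.30 + 34.60
= 314.9 mOsm/kg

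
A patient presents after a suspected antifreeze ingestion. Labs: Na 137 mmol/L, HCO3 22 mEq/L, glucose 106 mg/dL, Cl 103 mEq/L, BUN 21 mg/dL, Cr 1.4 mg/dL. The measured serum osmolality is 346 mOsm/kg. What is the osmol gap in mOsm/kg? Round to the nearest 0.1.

58.6 mOsm/kg

Calculated osmolality = 2·Na + glucose/18 + BUN/2.8
= 2·137 + 106/18 + 21/2.8
= 274 + 5.89 + 7.50
= 287.39 mOsm/kg ≈ 287.4 mOsm/kg
Osmolar gap = measured − calculated = 346 − 287.4 = 58.6 mOsm/kg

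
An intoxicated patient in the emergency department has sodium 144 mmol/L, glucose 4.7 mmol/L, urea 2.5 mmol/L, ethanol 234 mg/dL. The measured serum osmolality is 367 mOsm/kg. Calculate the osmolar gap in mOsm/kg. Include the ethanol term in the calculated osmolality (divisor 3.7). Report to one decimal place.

Calculated osmolality = 2·Na + glucose + urea + ethanol/3.7
= 2·144 + 4.7 + 2.5 + 234/3.7
= 288 + 4.70 + 2.50 + 63.24
= 358.44 mOsm/kg ≈ 358.4 mOsm/kg
Osmolar gap = measured − calculated = 367 − 358.4 = 8.6 mOsm/kg

8.6 mOsm/kg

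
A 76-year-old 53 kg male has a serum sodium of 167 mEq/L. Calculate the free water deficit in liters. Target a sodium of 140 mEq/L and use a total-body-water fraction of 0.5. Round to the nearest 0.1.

5.1 L

TBW = 0.5 · 53 = 26.5 L
Free water deficit = TBW · (Na/140 − 1)
= 26.5 · (167/140 − 1)
= 26.5 · 0.1929
= 5.11 L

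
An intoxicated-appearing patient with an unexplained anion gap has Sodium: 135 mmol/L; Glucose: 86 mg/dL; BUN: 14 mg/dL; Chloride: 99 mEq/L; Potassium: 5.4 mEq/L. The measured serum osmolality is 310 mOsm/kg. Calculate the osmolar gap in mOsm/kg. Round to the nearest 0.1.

30.2 mOsm/kg

Calculated osmolality = 2·Na + glucose/18 + BUN/2.8
= 2·135 + 86/18 + 14/2.8
= 270 + 4.78 + 5
= 279.78 mOsm/kg ≈ 279.8 mOsm/kg
Osmolar gap = measured − calculated = 310 − 279.8 = 30.2 mOsm/kg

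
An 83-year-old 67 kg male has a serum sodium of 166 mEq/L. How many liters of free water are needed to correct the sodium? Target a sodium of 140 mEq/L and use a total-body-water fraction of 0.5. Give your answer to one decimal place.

6.2 L

TBW = 0.5 · 67 = 33.5 L
Free water deficit = TBW · (Na/140 − 1)
= 33.5 · (166/140 − 1)
= 33.5 · 0.1857
= 6.22 L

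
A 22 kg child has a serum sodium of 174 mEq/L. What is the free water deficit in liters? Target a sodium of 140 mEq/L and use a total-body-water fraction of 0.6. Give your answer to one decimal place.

3.2 L

TBW = 0.6 · 22 = 13.2 L
Free water deficit = TBW · (Na/140 − 1)
= 13.2 · (174/140 − 1)
= 13.2 · 0.2429
= 3.21 L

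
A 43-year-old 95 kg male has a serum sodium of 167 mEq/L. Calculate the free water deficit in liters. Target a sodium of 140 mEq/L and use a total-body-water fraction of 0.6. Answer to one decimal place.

TBW = 0.6 · 95 = 57 L
Free water deficit = TBW · (Na/140 − 1)
= 57 · (167/140 − 1)
= 57 · 0.1929
= 11 L

11.0 L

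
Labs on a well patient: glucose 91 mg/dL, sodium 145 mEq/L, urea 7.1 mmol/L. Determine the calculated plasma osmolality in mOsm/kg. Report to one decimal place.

Calculated osmolality = 2·Na + glucose/18 + urea
= 2·145 + 91/18 + 7.1
= 290 + 5.06 + 7.10
= 302.16 mOsm/kg

302.2 mOsm/kg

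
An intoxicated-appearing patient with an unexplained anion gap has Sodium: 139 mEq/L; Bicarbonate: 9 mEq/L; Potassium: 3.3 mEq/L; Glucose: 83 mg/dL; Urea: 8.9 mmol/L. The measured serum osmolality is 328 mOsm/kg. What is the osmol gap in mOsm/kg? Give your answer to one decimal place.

Calculated osmolality = 2·Na + glucose/18 + urea
= 2·139 + 83/18 + 8.9
= 278 + 4.61 + 8.90
= 291.51 mOsm/kg ≈ 291.5 mOsm/kg
Osmolar gap = measured − calculated = 328 − 291.5 = 36.5 mOsm/kg

36.5 mOsm/kg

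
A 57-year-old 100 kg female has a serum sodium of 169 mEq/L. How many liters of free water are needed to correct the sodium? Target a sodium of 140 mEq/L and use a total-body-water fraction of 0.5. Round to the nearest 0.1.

TBW = 0.5 · 100 = 50 L
Free water deficit = TBW · (Na/140 − 1)
= 50 · (169/140 − 1)
= 50 · 0.2071
= 10.36 L

10.4 L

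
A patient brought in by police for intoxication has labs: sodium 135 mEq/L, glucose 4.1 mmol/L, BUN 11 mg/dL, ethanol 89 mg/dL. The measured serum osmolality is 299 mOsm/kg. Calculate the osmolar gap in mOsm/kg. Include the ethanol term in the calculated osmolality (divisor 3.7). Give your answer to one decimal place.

-3.1 mOsm/kg

Calculated osmolality = 2·Na + glucose + BUN/2.8 + ethanol/3.7
= 2·135 + 4.1 + 11/2.8 + 89/3.7
= 270 + 4.10 + 3.93 + 24.05
= 302.08 mOsm/kg ≈ 302.1 mOsm/kg
Osmolar gap = measured − calculated = 299 − 302.1 = -3.1 mOsm/kg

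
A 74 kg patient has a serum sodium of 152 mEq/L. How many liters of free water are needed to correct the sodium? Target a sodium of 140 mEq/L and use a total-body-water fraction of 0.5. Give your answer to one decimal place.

3.2 L

TBW = 0.5 · 74 = 37 L
Free water deficit = TBW · (Na/140 − 1)
= 37 · (152/140 − 1)
= 37 · 0.0857
= 3.17 L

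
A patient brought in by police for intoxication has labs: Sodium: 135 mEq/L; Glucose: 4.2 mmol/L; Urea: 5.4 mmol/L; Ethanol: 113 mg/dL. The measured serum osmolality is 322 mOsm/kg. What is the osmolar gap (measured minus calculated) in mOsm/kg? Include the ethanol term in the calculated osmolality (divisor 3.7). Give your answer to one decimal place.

Calculated osmolality = 2·Na + glucose + urea + ethanol/3.7
= 2·135 + 4.2 + 5.4 + 113/3.7
= 270 + 4.20 + 5.40 + 30.54
= 310.14 mOsm/kg ≈ 310.1 mOsm/kg
Osmolar gap = measured − calculated = 322 − 310.1 = 11.9 mOsm/kg

11.9 mOsm/kg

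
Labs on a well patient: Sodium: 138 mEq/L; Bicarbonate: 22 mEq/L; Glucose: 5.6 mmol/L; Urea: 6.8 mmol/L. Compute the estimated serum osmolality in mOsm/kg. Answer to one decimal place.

Calculated osmolality = 2·Na + glucose + urea
= 2·138 + 5.6 + 6.8
= 276 + 5.60 + 6.80
= 288.4 mOsm/kg

288.4 mOsm/kg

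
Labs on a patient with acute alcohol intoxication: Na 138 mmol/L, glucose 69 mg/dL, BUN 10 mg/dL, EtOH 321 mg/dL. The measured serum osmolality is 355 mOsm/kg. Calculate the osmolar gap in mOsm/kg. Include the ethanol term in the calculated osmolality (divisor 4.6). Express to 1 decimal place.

Calculated osmolality = 2·Na + glucose/18 + BUN/2.8 + ethanol/4.6
= 2·138 + 69/18 + 10/2.8 + 321/4.6
= 276 + 3.83 + 3.57 + 69.78
= 353.18 mOsm/kg ≈ 353.2 mOsm/kg
Osmolar gap = measured − calculated = 355 − 353.2 = 1.8 mOsm/kg

1.8 mOsm/kg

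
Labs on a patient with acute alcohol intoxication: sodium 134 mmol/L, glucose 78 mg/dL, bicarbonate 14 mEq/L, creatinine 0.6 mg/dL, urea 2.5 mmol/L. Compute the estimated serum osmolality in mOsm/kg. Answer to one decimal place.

274.8 mOsm/kg

Calculated osmolality = 2·Na + glucose/18 + urea
= 2·134 + 78/18 + 2.5
= 268 + 4.33 + 2.50
= 274.83 mOsm/kg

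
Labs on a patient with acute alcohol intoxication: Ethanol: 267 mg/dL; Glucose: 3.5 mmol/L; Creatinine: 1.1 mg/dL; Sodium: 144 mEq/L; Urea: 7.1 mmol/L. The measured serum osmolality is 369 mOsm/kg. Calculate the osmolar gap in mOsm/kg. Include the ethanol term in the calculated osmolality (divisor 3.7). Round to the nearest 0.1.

Calculated osmolality = 2·Na + glucose + urea + ethanol/3.7
= 2·144 + 3.5 + 7.1 + 267/3.7
= 288 + 3.50 + 7.10 + 72.16
= 370.76 mOsm/kg ≈ 370.8 mOsm/kg
Osmolar gap = measured − calculated = 369 − 370.8 = -1.8 mOsm/kg

-1.8 mOsm/kg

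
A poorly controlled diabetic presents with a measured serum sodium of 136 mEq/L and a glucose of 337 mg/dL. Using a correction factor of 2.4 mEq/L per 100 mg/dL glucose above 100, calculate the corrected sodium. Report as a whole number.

142 mEq/L

Corrected Na = measured Na + 2.4 · (glucose − 100)/100
= 136 + 2.4 · (337 − 100)/100
= 136 + 5.7
= 141.7 mEq/L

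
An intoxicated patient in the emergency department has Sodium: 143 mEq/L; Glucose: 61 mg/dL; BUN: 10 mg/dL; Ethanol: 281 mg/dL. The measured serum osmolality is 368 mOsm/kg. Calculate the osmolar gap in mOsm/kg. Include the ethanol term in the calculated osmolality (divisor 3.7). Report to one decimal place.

Calculated osmolality = 2·Na + glucose/18 + BUN/2.8 + ethanol/3.7
= 2·143 + 61/18 + 10/2.8 + 281/3.7
= 286 + 3.39 + 3.57 + 75.95
= 368.91 mOsm/kg ≈ 368.9 mOsm/kg
Osmolar gap = measured − calculated = 368 − 368.9 = -0.9 mOsm/kg

-0.9 mOsm/kg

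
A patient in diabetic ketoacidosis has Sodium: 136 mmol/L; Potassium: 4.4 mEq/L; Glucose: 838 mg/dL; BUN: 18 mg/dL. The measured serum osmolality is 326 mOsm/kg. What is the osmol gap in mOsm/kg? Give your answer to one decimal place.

1.0 mOsm/kg

Calculated osmolality = 2·Na + glucose/18 + BUN/2.8
= 2·136 + 838/18 + 18/2.8
= 272 + 46.56 + 6.43
= 324.99 mOsm/kg ≈ 325.0 mOsm/kg
Osmolar gap = measured − calculated = 326 − 325.0 = 1.0 mOsm/kg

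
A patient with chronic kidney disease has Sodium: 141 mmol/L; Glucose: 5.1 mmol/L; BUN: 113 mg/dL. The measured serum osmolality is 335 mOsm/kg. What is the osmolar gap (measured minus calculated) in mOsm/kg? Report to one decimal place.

7.5 mOsm/kg

Calculated osmolality = 2·Na + glucose + BUN/2.8
= 2·141 + 5.1 + 113/2.8
= 282 + 5.10 + 40.36
= 327.46 mOsm/kg ≈ 327.5 mOsm/kg
Osmolar gap = measured − calculated = 335 − 327.5 = 7.5 mOsm/kg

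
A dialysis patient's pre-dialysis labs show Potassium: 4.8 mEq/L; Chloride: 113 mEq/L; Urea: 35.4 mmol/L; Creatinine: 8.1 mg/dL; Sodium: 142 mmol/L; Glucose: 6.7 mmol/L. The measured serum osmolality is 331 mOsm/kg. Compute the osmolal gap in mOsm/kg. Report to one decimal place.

Calculated osmolality = 2·Na + glucose + urea
= 2·142 + 6.7 + 35.4
= 284 + 6.70 + 35.40
= 326.1 mOsm/kg ≈ 326.1 mOsm/kg
Osmolar gap = measured − calculated = 331 − 326.1 = 4.9 mOsm/kg

4.9 mOsm/kg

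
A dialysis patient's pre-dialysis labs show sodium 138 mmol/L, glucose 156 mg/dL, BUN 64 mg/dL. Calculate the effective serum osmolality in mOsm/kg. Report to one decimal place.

284.7 mOsm/kg

Effective osmolality excludes urea (freely permeant across cell membranes):
2·Na + glucose/18
= 2·138 + 156/18
= 276 + 8.67
= 284.67 mOsm/kg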